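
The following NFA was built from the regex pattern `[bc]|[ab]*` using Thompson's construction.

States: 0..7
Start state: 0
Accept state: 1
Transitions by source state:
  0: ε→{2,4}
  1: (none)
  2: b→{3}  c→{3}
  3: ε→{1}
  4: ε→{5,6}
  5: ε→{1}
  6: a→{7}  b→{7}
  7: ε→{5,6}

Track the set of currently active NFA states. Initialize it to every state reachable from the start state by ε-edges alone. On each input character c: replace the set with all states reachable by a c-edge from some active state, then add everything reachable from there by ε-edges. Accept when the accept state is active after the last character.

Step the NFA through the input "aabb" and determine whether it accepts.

Answer: ACCEPT

Derivation:
S₀ = ε-closure({0}) = {0,1,2,4,5,6}
'a' @ 1: {1,5,6,7}  (accept∈set)
'a' @ 2: {1,5,6,7}  (accept∈set)
'b' @ 3: {1,5,6,7}  (accept∈set)
'b' @ 4: {1,5,6,7}  (accept∈set)
final: {1,5,6,7}; accept 1 in set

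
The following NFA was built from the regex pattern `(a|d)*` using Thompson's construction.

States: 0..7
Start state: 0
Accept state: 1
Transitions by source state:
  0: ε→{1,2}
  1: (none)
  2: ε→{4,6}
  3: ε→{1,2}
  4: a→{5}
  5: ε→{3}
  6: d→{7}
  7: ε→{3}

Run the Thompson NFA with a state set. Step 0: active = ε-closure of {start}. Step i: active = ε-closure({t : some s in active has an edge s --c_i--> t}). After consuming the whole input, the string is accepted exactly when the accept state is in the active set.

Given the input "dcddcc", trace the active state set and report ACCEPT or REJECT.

Answer: REJECT

Trace:
S₀ = ε-closure({0}) = {0,1,2,4,6}
'd' @ 1: {1,2,3,4,6,7}  ✓accept
'c' @ 2: {}  — dead — no transitions
rest 'ddcc' ignored (set empty)
end set {} — state 1 not in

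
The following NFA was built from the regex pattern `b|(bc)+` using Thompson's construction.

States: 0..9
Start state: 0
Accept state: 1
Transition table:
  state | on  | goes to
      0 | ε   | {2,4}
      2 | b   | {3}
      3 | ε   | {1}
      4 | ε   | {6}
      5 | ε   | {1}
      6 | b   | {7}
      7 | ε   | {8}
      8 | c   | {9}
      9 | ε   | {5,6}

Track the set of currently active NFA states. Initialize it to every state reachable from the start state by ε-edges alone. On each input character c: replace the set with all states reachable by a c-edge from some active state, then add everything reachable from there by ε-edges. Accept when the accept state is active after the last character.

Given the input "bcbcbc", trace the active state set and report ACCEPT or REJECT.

Answer: ACCEPT

Steps:
start: ε-closure({0}) = {0,2,4,6}
'b' @ 1: {1,3,7,8}  ✓accept
'c' @ 2: {1,5,6,9}  ✓accept
'b' @ 3: {7,8}
'c' @ 4: {1,5,6,9}  ✓accept
'b' @ 5: {7,8}
'c' @ 6: {1,5,6,9}  ✓accept
final: {1,5,6,9}; accept 1 in set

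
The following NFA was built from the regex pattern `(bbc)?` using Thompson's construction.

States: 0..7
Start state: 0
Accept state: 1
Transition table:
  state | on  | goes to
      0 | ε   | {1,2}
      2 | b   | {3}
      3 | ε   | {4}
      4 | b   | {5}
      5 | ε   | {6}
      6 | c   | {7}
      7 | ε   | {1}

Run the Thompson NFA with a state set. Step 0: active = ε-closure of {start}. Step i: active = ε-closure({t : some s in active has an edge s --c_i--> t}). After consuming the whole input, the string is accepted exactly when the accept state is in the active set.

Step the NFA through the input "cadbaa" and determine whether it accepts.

initial (ε-close {0}): {0,1,2}
'c' @ 1: {}  — no active states
rest 'adbaa' ignored (set empty)
end set {} — state 1 not in

Answer: REJECT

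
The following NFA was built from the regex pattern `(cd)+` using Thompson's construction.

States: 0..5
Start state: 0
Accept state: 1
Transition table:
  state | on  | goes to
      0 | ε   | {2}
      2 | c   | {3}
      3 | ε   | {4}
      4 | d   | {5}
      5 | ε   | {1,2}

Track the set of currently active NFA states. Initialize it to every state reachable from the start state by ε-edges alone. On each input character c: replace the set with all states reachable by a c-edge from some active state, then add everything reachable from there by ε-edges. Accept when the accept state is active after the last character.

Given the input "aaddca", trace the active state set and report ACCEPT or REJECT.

Answer: REJECT

Derivation:
S₀ = ε-closure({0}) = {0,2}
'a' @ 1: {}  — dead — no transitions
rest 'addca' ignored (set empty)
final: {}; accept 1 not in set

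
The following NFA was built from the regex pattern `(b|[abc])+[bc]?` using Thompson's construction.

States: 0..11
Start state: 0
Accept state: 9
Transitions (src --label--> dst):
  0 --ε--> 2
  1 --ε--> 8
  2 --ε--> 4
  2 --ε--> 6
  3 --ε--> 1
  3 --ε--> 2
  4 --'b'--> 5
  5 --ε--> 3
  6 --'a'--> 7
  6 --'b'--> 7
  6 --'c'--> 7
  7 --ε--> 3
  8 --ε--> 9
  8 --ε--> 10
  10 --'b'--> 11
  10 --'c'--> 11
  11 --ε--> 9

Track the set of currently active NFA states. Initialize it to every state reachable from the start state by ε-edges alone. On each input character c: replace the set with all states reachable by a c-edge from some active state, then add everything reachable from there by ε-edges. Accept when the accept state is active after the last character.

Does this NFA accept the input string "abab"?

Answer: ACCEPT

Derivation:
start: ε-closure({0}) = {0,2,4,6}
'a' @ 1: {1,2,3,4,6,7,8,9,10}  (accept∈set)
'b' @ 2: {1,2,3,4,5,6,7,8,9,10,11}  (accept∈set)
'a' @ 3: {1,2,3,4,6,7,8,9,10}  (accept∈set)
'b' @ 4: {1,2,3,4,5,6,7,8,9,10,11}  (accept∈set)
after full input: {1,2,3,4,5,6,7,8,9,10,11}  (accept=9 in)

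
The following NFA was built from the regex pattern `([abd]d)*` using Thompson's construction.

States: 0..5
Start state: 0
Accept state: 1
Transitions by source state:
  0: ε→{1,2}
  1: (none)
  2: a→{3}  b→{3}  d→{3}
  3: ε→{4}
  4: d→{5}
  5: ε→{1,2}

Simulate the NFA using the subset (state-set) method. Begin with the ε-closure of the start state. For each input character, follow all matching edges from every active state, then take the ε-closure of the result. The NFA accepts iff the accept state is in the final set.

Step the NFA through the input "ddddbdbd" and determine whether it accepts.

start: ε-closure({0}) = {0,1,2}
'd' @ 1: {3,4}
'd' @ 2: {1,2,5}  ✓accept
'd' @ 3: {3,4}
'd' @ 4: {1,2,5}  ✓accept
'b' @ 5: {3,4}
'd' @ 6: {1,2,5}  ✓accept
'b' @ 7: {3,4}
'd' @ 8: {1,2,5}  ✓accept
after full input: {1,2,5}  (accept=1 in)

Answer: ACCEPT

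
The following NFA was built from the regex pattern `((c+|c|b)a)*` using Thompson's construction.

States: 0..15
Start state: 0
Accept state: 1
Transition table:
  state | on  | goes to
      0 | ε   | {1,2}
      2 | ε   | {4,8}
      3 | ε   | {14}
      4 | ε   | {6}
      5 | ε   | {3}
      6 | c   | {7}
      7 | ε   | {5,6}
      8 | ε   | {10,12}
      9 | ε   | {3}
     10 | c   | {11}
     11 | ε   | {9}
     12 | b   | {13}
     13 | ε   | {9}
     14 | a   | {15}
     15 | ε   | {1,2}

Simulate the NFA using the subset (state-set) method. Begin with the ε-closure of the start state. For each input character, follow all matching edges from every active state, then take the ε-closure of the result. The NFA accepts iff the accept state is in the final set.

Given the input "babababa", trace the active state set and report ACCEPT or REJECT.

S₀ = ε-closure({0}) = {0,1,2,4,6,8,10,12}
'b' @ 1: {3,9,13,14}
'a' @ 2: {1,2,4,6,8,10,12,15}  [accepting]
'b' @ 3: {3,9,13,14}
'a' @ 4: {1,2,4,6,8,10,12,15}  [accepting]
'b' @ 5: {3,9,13,14}
'a' @ 6: {1,2,4,6,8,10,12,15}  [accepting]
'b' @ 7: {3,9,13,14}
'a' @ 8: {1,2,4,6,8,10,12,15}  [accepting]
after full input: {1,2,4,6,8,10,12,15}  (accept=1 in)

Answer: ACCEPT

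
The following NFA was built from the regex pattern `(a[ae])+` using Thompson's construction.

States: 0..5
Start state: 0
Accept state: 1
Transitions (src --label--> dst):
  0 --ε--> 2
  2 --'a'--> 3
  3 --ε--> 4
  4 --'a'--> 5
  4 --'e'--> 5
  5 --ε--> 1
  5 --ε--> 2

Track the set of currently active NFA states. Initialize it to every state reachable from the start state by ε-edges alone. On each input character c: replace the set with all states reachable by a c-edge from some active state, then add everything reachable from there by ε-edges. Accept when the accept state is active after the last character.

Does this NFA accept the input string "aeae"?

S₀ = ε-closure({0}) = {0,2}
'a' @ 1: {3,4}
'e' @ 2: {1,2,5}  [accepting]
'a' @ 3: {3,4}
'e' @ 4: {1,2,5}  [accepting]
end set {1,2,5} — state 1 in

Answer: ACCEPT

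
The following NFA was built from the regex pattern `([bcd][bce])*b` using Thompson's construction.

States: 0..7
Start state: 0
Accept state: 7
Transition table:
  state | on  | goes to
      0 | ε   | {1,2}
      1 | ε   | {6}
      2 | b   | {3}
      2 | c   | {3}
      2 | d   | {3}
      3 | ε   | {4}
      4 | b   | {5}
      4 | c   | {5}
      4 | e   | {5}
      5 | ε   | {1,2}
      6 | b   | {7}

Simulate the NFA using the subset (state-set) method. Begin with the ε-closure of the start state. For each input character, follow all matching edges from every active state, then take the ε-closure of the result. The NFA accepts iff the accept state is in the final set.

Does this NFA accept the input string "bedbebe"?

Answer: REJECT

Steps:
start: ε-closure({0}) = {0,1,2,6}
'b' @ 1: {3,4,7}  ✓accept
'e' @ 2: {1,2,5,6}
'd' @ 3: {3,4}
'b' @ 4: {1,2,5,6}
'e' @ 5: {}  — no active states
rest 'be' ignored (set empty)
final: {}; accept 7 not in set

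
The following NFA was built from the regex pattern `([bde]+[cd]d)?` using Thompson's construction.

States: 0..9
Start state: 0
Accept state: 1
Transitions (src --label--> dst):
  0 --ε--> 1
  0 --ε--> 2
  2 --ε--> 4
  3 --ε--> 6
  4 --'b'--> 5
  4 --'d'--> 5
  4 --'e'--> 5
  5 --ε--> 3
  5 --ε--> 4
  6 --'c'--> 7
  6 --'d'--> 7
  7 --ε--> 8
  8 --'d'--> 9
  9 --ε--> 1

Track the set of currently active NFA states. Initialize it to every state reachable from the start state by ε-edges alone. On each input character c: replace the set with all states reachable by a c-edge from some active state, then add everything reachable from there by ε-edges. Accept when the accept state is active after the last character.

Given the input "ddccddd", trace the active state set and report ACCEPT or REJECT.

Answer: REJECT

Derivation:
S₀ = ε-closure({0}) = {0,1,2,4}
'd' @ 1: {3,4,5,6}
'd' @ 2: {3,4,5,6,7,8}
'c' @ 3: {7,8}
'c' @ 4: {}  — state set empty
rest 'ddd' ignored (set empty)
end set {} — state 1 not in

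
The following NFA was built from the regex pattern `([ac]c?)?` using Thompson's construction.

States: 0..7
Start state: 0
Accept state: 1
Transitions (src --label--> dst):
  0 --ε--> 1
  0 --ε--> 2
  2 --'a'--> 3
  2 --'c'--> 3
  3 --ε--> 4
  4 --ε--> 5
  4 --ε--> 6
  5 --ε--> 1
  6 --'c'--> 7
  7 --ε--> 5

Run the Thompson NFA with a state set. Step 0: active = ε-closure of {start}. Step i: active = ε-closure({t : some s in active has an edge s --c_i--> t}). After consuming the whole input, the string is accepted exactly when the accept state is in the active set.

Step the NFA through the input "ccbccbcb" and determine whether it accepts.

start: ε-closure({0}) = {0,1,2}
'c' @ 1: {1,3,4,5,6}  [accepting]
'c' @ 2: {1,5,7}  [accepting]
'b' @ 3: {}  — no active states
rest 'ccbcb' ignored (set empty)
final: {}; accept 1 not in set

Answer: REJECT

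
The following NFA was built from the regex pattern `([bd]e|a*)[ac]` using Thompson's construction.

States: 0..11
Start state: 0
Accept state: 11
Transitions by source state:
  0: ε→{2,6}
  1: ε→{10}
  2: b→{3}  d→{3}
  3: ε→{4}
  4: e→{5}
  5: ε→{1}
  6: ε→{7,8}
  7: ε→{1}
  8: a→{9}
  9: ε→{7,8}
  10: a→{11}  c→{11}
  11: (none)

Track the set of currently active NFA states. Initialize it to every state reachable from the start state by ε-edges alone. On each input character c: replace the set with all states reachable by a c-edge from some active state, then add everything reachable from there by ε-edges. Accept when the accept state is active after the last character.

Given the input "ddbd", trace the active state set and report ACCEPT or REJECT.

Answer: REJECT

Steps:
initial (ε-close {0}): {0,1,2,6,7,8,10}
'd' @ 1: {3,4}
'd' @ 2: {}  — state set empty
rest 'bd' ignored (set empty)
end set {} — state 11 not in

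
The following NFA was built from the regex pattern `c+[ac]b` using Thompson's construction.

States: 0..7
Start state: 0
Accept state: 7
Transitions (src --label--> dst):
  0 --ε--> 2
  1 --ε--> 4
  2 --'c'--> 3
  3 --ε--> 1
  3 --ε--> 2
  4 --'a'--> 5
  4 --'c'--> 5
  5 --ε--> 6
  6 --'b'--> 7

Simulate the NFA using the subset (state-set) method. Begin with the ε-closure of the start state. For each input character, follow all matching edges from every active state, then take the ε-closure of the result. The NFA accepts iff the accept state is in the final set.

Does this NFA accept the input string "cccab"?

Answer: ACCEPT

Trace:
start: ε-closure({0}) = {0,2}
'c' @ 1: {1,2,3,4}
'c' @ 2: {1,2,3,4,5,6}
'c' @ 3: {1,2,3,4,5,6}
'a' @ 4: {5,6}
'b' @ 5: {7}  [accepting]
after full input: {7}  (accept=7 in)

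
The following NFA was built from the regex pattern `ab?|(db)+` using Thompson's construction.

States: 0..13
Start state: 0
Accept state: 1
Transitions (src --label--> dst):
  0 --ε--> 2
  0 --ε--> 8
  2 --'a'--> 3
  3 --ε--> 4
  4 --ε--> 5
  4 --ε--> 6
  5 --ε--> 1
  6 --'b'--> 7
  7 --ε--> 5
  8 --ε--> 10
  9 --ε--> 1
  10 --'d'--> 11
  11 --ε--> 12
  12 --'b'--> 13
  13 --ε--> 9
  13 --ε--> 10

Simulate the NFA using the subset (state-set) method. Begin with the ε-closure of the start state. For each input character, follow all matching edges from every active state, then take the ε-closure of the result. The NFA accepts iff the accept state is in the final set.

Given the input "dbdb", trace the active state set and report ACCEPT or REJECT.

Answer: ACCEPT

Steps:
S₀ = ε-closure({0}) = {0,2,8,10}
'd' @ 1: {11,12}
'b' @ 2: {1,9,10,13}  ✓accept
'd' @ 3: {11,12}
'b' @ 4: {1,9,10,13}  ✓accept
end set {1,9,10,13} — state 1 in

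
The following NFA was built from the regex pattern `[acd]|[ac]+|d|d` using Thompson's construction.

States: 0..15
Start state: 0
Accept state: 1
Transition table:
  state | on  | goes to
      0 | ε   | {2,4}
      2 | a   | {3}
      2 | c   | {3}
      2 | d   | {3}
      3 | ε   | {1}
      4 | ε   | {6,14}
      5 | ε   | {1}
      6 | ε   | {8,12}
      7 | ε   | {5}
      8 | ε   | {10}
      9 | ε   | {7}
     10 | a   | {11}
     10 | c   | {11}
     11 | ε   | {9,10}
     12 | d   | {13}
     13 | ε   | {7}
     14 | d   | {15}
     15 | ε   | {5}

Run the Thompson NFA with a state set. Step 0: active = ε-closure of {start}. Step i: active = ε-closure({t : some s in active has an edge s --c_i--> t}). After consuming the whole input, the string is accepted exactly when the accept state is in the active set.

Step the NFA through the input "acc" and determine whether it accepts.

Answer: ACCEPT

Derivation:
initial (ε-close {0}): {0,2,4,6,8,10,12,14}
'a' @ 1: {1,3,5,7,9,10,11}  [accepting]
'c' @ 2: {1,5,7,9,10,11}  [accepting]
'c' @ 3: {1,5,7,9,10,11}  [accepting]
after full input: {1,5,7,9,10,11}  (accept=1 in)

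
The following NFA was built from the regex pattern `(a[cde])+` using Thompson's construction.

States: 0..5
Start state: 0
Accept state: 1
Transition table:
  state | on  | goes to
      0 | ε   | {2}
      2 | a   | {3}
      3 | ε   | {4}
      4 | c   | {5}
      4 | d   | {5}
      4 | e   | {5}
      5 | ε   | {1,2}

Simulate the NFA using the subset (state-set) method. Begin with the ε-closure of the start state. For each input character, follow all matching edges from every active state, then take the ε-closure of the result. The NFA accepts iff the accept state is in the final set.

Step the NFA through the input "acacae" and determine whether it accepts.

initial (ε-close {0}): {0,2}
'a' @ 1: {3,4}
'c' @ 2: {1,2,5}  (accept∈set)
'a' @ 3: {3,4}
'c' @ 4: {1,2,5}  (accept∈set)
'a' @ 5: {3,4}
'e' @ 6: {1,2,5}  (accept∈set)
end set {1,2,5} — state 1 in

Answer: ACCEPT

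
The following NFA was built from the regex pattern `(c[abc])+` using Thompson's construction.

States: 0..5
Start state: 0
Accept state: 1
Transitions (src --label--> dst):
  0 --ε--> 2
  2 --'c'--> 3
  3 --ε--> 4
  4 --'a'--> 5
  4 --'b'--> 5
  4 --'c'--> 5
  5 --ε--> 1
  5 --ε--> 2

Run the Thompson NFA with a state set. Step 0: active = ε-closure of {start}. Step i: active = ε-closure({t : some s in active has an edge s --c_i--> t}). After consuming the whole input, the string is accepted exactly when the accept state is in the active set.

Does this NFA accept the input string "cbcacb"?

S₀ = ε-closure({0}) = {0,2}
'c' @ 1: {3,4}
'b' @ 2: {1,2,5}  [accepting]
'c' @ 3: {3,4}
'a' @ 4: {1,2,5}  [accepting]
'c' @ 5: {3,4}
'b' @ 6: {1,2,5}  [accepting]
final: {1,2,5}; accept 1 in set

Answer: ACCEPT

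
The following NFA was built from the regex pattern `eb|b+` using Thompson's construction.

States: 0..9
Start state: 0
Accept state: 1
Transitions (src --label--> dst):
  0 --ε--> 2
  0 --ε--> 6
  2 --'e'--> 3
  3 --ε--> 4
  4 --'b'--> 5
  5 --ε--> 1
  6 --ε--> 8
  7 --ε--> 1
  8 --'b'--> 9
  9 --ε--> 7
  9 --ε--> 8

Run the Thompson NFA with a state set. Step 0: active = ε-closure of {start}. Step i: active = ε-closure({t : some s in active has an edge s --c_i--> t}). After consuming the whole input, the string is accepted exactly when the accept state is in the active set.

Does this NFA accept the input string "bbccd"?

Answer: REJECT

Derivation:
start: ε-closure({0}) = {0,2,6,8}
'b' @ 1: {1,7,8,9}  ✓accept
'b' @ 2: {1,7,8,9}  ✓accept
'c' @ 3: {}  — state set empty
rest 'cd' ignored (set empty)
end set {} — state 1 not in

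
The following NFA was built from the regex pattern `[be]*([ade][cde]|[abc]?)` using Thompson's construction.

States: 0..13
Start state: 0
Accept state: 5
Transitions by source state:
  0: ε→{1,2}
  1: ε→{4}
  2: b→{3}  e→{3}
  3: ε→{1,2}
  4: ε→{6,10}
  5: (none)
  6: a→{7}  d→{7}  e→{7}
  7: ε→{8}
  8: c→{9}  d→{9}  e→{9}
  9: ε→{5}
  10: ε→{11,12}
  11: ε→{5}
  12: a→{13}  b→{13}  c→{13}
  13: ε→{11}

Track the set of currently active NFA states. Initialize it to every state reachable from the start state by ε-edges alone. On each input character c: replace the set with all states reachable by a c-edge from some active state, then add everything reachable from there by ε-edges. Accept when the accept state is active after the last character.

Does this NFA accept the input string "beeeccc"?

start: ε-closure({0}) = {0,1,2,4,5,6,10,11,12}
'b' @ 1: {1,2,3,4,5,6,10,11,12,13}  [accepting]
'e' @ 2: {1,2,3,4,5,6,7,8,10,11,12}  [accepting]
'e' @ 3: {1,2,3,4,5,6,7,8,9,10,11,12}  [accepting]
'e' @ 4: {1,2,3,4,5,6,7,8,9,10,11,12}  [accepting]
'c' @ 5: {5,9,11,13}  [accepting]
'c' @ 6: {}  — state set empty
rest 'c' ignored (set empty)
final: {}; accept 5 not in set

Answer: REJECT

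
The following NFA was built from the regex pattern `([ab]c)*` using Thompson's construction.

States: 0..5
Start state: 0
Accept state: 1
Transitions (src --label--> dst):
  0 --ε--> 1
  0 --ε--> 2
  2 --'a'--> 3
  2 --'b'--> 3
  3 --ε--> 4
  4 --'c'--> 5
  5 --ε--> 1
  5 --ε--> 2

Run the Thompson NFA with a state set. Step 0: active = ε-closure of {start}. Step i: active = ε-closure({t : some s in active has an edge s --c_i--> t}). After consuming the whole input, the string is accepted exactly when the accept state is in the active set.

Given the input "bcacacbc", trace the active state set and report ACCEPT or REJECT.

Answer: ACCEPT

Steps:
S₀ = ε-closure({0}) = {0,1,2}
'b' @ 1: {3,4}
'c' @ 2: {1,2,5}  [accepting]
'a' @ 3: {3,4}
'c' @ 4: {1,2,5}  [accepting]
'a' @ 5: {3,4}
'c' @ 6: {1,2,5}  [accepting]
'b' @ 7: {3,4}
'c' @ 8: {1,2,5}  [accepting]
final: {1,2,5}; accept 1 in set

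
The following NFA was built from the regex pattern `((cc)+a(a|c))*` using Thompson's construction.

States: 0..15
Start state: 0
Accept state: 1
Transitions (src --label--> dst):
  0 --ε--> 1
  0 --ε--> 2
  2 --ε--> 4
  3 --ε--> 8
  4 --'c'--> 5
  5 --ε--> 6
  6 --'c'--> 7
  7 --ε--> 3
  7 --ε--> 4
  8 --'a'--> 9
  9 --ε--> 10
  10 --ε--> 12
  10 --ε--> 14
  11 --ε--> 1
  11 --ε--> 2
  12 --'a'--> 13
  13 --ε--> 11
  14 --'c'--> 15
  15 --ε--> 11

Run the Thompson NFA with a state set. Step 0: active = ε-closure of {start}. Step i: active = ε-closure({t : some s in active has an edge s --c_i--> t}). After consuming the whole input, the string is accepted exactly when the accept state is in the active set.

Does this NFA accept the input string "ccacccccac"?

Answer: ACCEPT

Derivation:
start: ε-closure({0}) = {0,1,2,4}
'c' @ 1: {5,6}
'c' @ 2: {3,4,7,8}
'a' @ 3: {9,10,12,14}
'c' @ 4: {1,2,4,11,15}  ✓accept
'c' @ 5: {5,6}
'c' @ 6: {3,4,7,8}
'c' @ 7: {5,6}
'c' @ 8: {3,4,7,8}
'a' @ 9: {9,10,12,14}
'c' @ 10: {1,2,4,11,15}  ✓accept
final: {1,2,4,11,15}; accept 1 in set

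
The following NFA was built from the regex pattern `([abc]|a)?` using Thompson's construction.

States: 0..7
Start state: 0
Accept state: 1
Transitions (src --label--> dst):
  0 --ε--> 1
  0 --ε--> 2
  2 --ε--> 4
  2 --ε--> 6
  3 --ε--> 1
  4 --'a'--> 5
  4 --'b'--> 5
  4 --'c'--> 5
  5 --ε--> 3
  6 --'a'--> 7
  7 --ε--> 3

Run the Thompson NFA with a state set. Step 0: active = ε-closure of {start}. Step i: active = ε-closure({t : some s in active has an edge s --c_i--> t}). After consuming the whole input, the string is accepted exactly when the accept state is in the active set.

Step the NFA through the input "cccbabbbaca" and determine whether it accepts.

Answer: REJECT

Derivation:
initial (ε-close {0}): {0,1,2,4,6}
'c' @ 1: {1,3,5}  [accepting]
'c' @ 2: {}  — state set empty
rest 'cbabbbaca' ignored (set empty)
after full input: {}  (accept=1 not in)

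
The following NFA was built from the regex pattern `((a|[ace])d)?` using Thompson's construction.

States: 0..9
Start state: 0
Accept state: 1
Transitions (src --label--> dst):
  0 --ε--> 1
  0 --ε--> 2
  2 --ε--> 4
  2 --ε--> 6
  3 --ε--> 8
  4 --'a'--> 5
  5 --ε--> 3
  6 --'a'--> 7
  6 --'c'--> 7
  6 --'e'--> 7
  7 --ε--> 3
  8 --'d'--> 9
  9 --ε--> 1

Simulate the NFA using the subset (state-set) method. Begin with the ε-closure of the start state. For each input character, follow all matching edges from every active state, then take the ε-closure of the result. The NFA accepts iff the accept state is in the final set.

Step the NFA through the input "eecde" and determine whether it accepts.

S₀ = ε-closure({0}) = {0,1,2,4,6}
'e' @ 1: {3,7,8}
'e' @ 2: {}  — dead — no transitions
rest 'cde' ignored (set empty)
end set {} — state 1 not in

Answer: REJECT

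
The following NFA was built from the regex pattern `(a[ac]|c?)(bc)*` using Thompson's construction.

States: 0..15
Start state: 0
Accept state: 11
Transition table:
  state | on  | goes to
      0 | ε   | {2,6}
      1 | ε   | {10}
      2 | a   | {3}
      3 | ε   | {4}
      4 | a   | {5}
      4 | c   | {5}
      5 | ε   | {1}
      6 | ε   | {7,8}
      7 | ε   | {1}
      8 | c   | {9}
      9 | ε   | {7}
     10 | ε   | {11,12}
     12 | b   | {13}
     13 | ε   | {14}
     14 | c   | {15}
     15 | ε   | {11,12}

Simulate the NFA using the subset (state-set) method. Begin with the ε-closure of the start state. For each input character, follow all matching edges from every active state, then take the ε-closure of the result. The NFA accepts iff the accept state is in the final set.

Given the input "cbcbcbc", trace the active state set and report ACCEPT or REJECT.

start: ε-closure({0}) = {0,1,2,6,7,8,10,11,12}
'c' @ 1: {1,7,9,10,11,12}  ✓accept
'b' @ 2: {13,14}
'c' @ 3: {11,12,15}  ✓accept
'b' @ 4: {13,14}
'c' @ 5: {11,12,15}  ✓accept
'b' @ 6: {13,14}
'c' @ 7: {11,12,15}  ✓accept
final: {11,12,15}; accept 11 in set

Answer: ACCEPT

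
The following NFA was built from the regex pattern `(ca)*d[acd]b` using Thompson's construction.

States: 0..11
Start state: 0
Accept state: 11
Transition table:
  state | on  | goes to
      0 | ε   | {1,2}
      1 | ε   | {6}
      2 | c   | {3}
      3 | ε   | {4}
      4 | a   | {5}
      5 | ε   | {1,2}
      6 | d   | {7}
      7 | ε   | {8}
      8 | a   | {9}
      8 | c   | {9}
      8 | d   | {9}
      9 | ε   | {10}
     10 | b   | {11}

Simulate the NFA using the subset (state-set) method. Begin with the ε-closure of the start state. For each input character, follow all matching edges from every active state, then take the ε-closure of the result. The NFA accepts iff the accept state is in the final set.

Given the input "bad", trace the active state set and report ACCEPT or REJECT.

S₀ = ε-closure({0}) = {0,1,2,6}
'b' @ 1: {}  — state set empty
rest 'ad' ignored (set empty)
end set {} — state 11 not in

Answer: REJECT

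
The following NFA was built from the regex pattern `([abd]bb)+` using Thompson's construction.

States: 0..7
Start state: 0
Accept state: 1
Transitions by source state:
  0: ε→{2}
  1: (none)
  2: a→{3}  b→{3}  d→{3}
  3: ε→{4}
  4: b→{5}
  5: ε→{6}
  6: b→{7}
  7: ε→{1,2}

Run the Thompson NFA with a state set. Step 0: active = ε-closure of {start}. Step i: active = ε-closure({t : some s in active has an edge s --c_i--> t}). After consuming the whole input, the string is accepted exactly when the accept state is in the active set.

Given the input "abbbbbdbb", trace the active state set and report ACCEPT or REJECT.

initial (ε-close {0}): {0,2}
'a' @ 1: {3,4}
'b' @ 2: {5,6}
'b' @ 3: {1,2,7}  ✓accept
'b' @ 4: {3,4}
'b' @ 5: {5,6}
'b' @ 6: {1,2,7}  ✓accept
'd' @ 7: {3,4}
'b' @ 8: {5,6}
'b' @ 9: {1,2,7}  ✓accept
after full input: {1,2,7}  (accept=1 in)

Answer: ACCEPT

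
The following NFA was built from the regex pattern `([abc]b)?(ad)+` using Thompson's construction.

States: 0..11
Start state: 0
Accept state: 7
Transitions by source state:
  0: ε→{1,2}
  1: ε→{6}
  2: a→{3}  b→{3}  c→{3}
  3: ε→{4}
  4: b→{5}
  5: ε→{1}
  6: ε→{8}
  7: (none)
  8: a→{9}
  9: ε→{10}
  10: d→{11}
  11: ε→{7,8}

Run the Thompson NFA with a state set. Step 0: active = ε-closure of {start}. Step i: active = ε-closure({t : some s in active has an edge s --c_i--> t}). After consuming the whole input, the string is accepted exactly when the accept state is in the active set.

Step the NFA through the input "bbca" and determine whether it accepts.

Answer: REJECT

Derivation:
initial (ε-close {0}): {0,1,2,6,8}
'b' @ 1: {3,4}
'b' @ 2: {1,5,6,8}
'c' @ 3: {}  — state set empty
rest 'a' ignored (set empty)
after full input: {}  (accept=7 not in)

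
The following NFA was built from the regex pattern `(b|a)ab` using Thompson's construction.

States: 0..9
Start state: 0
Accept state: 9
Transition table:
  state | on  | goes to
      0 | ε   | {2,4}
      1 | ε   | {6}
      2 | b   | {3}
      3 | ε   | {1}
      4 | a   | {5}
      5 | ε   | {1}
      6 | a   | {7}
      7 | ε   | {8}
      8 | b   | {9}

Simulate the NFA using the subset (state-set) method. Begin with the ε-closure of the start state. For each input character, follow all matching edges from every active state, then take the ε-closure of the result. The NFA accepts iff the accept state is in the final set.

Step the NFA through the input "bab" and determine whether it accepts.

Answer: ACCEPT

Steps:
initial (ε-close {0}): {0,2,4}
'b' @ 1: {1,3,6}
'a' @ 2: {7,8}
'b' @ 3: {9}  [accepting]
end set {9} — state 9 in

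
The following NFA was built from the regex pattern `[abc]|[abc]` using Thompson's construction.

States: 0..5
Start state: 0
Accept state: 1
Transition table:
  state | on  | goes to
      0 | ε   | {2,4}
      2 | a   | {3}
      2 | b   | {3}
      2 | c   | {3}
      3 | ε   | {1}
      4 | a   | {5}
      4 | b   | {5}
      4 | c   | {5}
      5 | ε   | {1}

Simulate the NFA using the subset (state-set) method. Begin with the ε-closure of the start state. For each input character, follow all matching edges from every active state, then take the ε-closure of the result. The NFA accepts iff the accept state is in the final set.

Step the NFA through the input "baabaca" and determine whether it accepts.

Answer: REJECT

Trace:
initial (ε-close {0}): {0,2,4}
'b' @ 1: {1,3,5}  (accept∈set)
'a' @ 2: {}  — state set empty
rest 'abaca' ignored (set empty)
after full input: {}  (accept=1 not in)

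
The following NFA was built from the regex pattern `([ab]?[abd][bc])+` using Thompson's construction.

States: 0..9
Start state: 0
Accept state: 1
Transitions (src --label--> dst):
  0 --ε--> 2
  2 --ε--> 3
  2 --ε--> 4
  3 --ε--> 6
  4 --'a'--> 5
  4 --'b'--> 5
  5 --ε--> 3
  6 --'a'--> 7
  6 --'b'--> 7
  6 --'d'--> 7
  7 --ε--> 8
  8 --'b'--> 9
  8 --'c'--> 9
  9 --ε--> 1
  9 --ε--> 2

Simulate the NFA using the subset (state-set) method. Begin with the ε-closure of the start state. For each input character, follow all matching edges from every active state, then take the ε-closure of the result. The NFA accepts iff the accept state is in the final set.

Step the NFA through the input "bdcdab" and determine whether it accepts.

Answer: REJECT

Trace:
initial (ε-close {0}): {0,2,3,4,6}
'b' @ 1: {3,5,6,7,8}
'd' @ 2: {7,8}
'c' @ 3: {1,2,3,4,6,9}  (accept∈set)
'd' @ 4: {7,8}
'a' @ 5: {}  — state set empty
rest 'b' ignored (set empty)
end set {} — state 1 not in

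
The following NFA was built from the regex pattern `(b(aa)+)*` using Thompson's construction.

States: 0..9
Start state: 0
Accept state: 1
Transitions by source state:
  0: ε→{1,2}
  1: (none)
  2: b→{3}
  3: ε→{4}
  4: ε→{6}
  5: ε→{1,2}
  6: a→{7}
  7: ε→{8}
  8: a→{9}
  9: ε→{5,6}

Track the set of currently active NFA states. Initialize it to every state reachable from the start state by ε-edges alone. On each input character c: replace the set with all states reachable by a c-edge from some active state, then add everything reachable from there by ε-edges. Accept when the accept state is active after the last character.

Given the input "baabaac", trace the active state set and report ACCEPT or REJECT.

S₀ = ε-closure({0}) = {0,1,2}
'b' @ 1: {3,4,6}
'a' @ 2: {7,8}
'a' @ 3: {1,2,5,6,9}  ✓accept
'b' @ 4: {3,4,6}
'a' @ 5: {7,8}
'a' @ 6: {1,2,5,6,9}  ✓accept
'c' @ 7: {}  — no active states
final: {}; accept 1 not in set

Answer: REJECT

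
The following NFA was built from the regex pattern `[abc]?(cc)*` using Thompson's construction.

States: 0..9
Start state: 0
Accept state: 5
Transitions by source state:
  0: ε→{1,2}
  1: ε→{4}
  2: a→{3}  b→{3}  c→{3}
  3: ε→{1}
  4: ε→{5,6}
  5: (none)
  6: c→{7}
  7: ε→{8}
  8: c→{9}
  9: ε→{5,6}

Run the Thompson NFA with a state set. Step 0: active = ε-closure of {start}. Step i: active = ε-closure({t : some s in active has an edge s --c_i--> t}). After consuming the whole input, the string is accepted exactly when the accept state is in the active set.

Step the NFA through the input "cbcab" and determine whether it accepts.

Answer: REJECT

Derivation:
initial (ε-close {0}): {0,1,2,4,5,6}
'c' @ 1: {1,3,4,5,6,7,8}  ✓accept
'b' @ 2: {}  — no active states
rest 'cab' ignored (set empty)
final: {}; accept 5 not in set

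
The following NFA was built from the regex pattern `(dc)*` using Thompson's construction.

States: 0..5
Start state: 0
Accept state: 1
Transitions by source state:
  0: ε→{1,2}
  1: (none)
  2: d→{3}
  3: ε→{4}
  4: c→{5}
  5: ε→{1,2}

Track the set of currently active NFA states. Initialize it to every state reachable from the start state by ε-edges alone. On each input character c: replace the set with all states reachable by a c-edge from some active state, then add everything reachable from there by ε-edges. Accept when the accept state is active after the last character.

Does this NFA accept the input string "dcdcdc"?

Answer: ACCEPT

Trace:
start: ε-closure({0}) = {0,1,2}
'd' @ 1: {3,4}
'c' @ 2: {1,2,5}  (accept∈set)
'd' @ 3: {3,4}
'c' @ 4: {1,2,5}  (accept∈set)
'd' @ 5: {3,4}
'c' @ 6: {1,2,5}  (accept∈set)
after full input: {1,2,5}  (accept=1 in)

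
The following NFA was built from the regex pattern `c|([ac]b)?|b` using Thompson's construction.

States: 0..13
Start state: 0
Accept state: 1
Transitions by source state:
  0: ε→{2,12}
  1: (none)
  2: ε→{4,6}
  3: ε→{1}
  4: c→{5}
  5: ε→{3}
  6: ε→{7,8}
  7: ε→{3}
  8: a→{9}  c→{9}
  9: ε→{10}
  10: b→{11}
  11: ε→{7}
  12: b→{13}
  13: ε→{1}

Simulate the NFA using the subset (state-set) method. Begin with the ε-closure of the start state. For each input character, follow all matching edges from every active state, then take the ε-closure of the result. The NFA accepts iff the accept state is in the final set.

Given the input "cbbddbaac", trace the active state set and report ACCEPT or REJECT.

S₀ = ε-closure({0}) = {0,1,2,3,4,6,7,8,12}
'c' @ 1: {1,3,5,9,10}  ✓accept
'b' @ 2: {1,3,7,11}  ✓accept
'b' @ 3: {}  — dead — no transitions
rest 'ddbaac' ignored (set empty)
end set {} — state 1 not in

Answer: REJECT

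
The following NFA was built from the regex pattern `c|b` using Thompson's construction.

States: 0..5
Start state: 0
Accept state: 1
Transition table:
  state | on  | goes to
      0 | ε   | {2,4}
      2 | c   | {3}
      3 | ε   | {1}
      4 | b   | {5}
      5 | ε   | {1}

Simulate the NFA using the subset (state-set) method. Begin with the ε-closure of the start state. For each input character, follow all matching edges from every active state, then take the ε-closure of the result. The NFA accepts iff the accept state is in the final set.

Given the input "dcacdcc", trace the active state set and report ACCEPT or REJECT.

Answer: REJECT

Trace:
initial (ε-close {0}): {0,2,4}
'd' @ 1: {}  — state set empty
rest 'cacdcc' ignored (set empty)
end set {} — state 1 not in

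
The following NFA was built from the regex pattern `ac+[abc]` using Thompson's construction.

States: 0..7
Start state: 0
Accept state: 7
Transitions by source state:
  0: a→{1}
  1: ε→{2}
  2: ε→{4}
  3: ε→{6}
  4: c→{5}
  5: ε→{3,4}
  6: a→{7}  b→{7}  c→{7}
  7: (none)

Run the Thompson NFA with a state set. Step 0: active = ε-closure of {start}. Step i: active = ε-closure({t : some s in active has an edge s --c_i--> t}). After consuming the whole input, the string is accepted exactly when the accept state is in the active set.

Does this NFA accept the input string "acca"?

Answer: ACCEPT

Trace:
initial (ε-close {0}): {0}
'a' @ 1: {1,2,4}
'c' @ 2: {3,4,5,6}
'c' @ 3: {3,4,5,6,7}  [accepting]
'a' @ 4: {7}  [accepting]
end set {7} — state 7 in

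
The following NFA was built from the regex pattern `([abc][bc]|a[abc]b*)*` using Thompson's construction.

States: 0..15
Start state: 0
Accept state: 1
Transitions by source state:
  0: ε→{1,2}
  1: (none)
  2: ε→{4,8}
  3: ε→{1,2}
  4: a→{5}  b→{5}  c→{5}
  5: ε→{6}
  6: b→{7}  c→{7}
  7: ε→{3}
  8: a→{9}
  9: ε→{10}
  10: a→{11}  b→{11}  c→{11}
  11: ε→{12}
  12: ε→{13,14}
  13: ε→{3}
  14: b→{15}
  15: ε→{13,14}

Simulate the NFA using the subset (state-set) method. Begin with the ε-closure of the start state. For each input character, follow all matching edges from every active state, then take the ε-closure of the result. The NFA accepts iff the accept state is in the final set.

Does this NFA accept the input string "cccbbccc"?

Answer: ACCEPT

Steps:
initial (ε-close {0}): {0,1,2,4,8}
'c' @ 1: {5,6}
'c' @ 2: {1,2,3,4,7,8}  (accept∈set)
'c' @ 3: {5,6}
'b' @ 4: {1,2,3,4,7,8}  (accept∈set)
'b' @ 5: {5,6}
'c' @ 6: {1,2,3,4,7,8}  (accept∈set)
'c' @ 7: {5,6}
'c' @ 8: {1,2,3,4,7,8}  (accept∈set)
end set {1,2,3,4,7,8} — state 1 in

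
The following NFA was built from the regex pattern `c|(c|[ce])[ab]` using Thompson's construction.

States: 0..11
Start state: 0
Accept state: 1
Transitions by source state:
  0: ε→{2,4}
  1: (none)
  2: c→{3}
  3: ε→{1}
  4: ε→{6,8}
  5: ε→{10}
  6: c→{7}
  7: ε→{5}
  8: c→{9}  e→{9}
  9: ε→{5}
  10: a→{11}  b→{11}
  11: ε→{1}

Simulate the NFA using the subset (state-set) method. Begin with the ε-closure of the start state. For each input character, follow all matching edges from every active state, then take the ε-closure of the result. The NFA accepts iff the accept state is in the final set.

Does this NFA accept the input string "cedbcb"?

Answer: REJECT

Trace:
start: ε-closure({0}) = {0,2,4,6,8}
'c' @ 1: {1,3,5,7,9,10}  (accept∈set)
'e' @ 2: {}  — dead — no transitions
rest 'dbcb' ignored (set empty)
end set {} — state 1 not in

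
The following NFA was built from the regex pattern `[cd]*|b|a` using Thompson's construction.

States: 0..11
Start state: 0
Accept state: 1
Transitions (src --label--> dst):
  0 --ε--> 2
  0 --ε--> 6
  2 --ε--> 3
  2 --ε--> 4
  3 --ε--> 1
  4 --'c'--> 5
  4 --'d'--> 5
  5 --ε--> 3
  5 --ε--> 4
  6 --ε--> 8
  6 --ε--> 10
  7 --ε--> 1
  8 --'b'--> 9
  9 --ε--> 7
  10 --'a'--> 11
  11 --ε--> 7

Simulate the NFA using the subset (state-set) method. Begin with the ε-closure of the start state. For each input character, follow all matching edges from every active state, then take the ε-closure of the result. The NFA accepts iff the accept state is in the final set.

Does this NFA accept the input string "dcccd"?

start: ε-closure({0}) = {0,1,2,3,4,6,8,10}
'd' @ 1: {1,3,4,5}  ✓accept
'c' @ 2: {1,3,4,5}  ✓accept
'c' @ 3: {1,3,4,5}  ✓accept
'c' @ 4: {1,3,4,5}  ✓accept
'd' @ 5: {1,3,4,5}  ✓accept
after full input: {1,3,4,5}  (accept=1 in)

Answer: ACCEPT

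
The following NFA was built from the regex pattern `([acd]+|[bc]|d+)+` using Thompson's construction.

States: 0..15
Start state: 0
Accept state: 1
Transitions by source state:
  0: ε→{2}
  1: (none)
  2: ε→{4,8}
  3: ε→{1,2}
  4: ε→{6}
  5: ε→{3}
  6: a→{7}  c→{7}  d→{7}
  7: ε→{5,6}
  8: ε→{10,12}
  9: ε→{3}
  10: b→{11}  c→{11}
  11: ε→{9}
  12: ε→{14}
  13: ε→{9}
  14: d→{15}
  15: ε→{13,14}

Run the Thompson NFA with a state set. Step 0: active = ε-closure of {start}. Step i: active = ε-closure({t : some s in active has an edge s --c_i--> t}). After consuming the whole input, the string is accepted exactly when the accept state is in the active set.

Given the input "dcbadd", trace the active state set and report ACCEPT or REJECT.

Answer: ACCEPT

Derivation:
initial (ε-close {0}): {0,2,4,6,8,10,12,14}
'd' @ 1: {1,2,3,4,5,6,7,8,9,10,12,13,14,15}  [accepting]
'c' @ 2: {1,2,3,4,5,6,7,8,9,10,11,12,14}  [accepting]
'b' @ 3: {1,2,3,4,6,8,9,10,11,12,14}  [accepting]
'a' @ 4: {1,2,3,4,5,6,7,8,10,12,14}  [accepting]
'd' @ 5: {1,2,3,4,5,6,7,8,9,10,12,13,14,15}  [accepting]
'd' @ 6: {1,2,3,4,5,6,7,8,9,10,12,13,14,15}  [accepting]
end set {1,2,3,4,5,6,7,8,9,10,12,13,14,15} — state 1 in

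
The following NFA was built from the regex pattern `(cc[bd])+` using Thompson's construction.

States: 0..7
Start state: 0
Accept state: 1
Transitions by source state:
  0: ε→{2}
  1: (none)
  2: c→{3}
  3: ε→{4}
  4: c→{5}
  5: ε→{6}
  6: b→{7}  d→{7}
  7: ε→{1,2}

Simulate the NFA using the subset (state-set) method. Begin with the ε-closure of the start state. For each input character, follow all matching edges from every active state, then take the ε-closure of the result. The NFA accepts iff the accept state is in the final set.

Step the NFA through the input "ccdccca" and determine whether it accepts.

Answer: REJECT

Steps:
start: ε-closure({0}) = {0,2}
'c' @ 1: {3,4}
'c' @ 2: {5,6}
'd' @ 3: {1,2,7}  [accepting]
'c' @ 4: {3,4}
'c' @ 5: {5,6}
'c' @ 6: {}  — state set empty
rest 'a' ignored (set empty)
end set {} — state 1 not in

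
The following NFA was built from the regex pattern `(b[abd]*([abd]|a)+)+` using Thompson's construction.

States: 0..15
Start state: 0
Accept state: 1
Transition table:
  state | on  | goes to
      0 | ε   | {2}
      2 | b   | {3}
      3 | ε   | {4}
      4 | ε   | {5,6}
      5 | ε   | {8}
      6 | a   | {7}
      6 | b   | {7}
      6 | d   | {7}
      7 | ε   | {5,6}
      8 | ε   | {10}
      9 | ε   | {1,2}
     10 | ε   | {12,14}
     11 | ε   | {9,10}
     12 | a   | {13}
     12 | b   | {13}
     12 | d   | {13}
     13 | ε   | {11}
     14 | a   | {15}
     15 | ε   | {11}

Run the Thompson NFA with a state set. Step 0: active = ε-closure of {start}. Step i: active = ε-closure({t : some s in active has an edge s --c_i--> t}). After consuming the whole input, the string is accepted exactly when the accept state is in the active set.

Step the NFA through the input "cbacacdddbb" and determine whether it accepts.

initial (ε-close {0}): {0,2}
'c' @ 1: {}  — state set empty
rest 'bacacdddbb' ignored (set empty)
after full input: {}  (accept=1 not in)

Answer: REJECT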